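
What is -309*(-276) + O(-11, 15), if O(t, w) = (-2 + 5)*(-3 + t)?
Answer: 85242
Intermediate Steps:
O(t, w) = -9 + 3*t (O(t, w) = 3*(-3 + t) = -9 + 3*t)
-309*(-276) + O(-11, 15) = -309*(-276) + (-9 + 3*(-11)) = 85284 + (-9 - 33) = 85284 - 42 = 85242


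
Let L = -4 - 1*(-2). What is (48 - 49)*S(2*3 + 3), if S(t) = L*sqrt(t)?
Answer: 6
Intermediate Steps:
L = -2 (L = -4 + 2 = -2)
S(t) = -2*sqrt(t)
(48 - 49)*S(2*3 + 3) = (48 - 49)*(-2*sqrt(2*3 + 3)) = -(-2)*sqrt(6 + 3) = -(-2)*sqrt(9) = -(-2)*3 = -1*(-6) = 6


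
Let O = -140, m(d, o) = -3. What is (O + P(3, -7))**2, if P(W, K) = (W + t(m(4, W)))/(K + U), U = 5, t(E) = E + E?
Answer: 76729/4 ≈ 19182.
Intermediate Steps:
t(E) = 2*E
P(W, K) = (-6 + W)/(5 + K) (P(W, K) = (W + 2*(-3))/(K + 5) = (W - 6)/(5 + K) = (-6 + W)/(5 + K))
(O + P(3, -7))**2 = (-140 + (-6 + 3)/(5 - 7))**2 = (-140 - 3/(-2))**2 = (-140 - 1/2*(-3))**2 = (-140 + 3/2)**2 = (-277/2)**2 = 76729/4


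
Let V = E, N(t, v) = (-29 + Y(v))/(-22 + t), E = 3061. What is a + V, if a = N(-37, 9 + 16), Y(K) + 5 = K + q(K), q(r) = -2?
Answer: 180610/59 ≈ 3061.2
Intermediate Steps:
Y(K) = -7 + K (Y(K) = -5 + (K - 2) = -5 + (-2 + K) = -7 + K)
N(t, v) = (-36 + v)/(-22 + t) (N(t, v) = (-29 + (-7 + v))/(-22 + t) = (-36 + v)/(-22 + t))
V = 3061
a = 11/59 (a = (-36 + (9 + 16))/(-22 - 37) = (-36 + 25)/(-59) = -1/59*(-11) = 11/59 ≈ 0.18644)
a + V = 11/59 + 3061 = 180610/59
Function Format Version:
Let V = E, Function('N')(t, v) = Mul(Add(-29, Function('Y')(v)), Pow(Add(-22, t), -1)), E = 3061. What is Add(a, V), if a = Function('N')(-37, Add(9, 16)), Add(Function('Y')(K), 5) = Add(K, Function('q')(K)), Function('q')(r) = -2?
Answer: Rational(180610, 59) ≈ 3061.2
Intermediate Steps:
Function('Y')(K) = Add(-7, K) (Function('Y')(K) = Add(-5, Add(K, -2)) = Add(-5, Add(-2, K)) = Add(-7, K))
Function('N')(t, v) = Mul(Pow(Add(-22, t), -1), Add(-36, v)) (Function('N')(t, v) = Mul(Add(-29, Add(-7, v)), Pow(Add(-22, t), -1)) = Mul(Add(-36, v), Pow(Add(-22, t), -1)) = Mul(Pow(Add(-22, t), -1), Add(-36, v)))
V = 3061
a = Rational(11, 59) (a = Mul(Pow(Add(-22, -37), -1), Add(-36, Add(9, 16))) = Mul(Pow(-59, -1), Add(-36, 25)) = Mul(Rational(-1, 59), -11) = Rational(11, 59) ≈ 0.18644)
Add(a, V) = Add(Rational(11, 59), 3061) = Rational(180610, 59)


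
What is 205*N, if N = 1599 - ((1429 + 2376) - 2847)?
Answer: 131405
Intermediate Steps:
N = 641 (N = 1599 - (3805 - 2847) = 1599 - 1*958 = 1599 - 958 = 641)
205*N = 205*641 = 131405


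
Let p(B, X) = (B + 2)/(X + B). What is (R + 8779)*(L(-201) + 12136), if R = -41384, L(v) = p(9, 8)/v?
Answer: -1352086996105/3417 ≈ -3.9569e+8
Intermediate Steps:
p(B, X) = (2 + B)/(B + X)
L(v) = 11/(17*v) (L(v) = ((2 + 9)/(9 + 8))/v = (11/17)/v = ((1/17)*11)/v = 11/(17*v))
(R + 8779)*(L(-201) + 12136) = (-41384 + 8779)*((11/17)/(-201) + 12136) = -32605*((11/17)*(-1/201) + 12136) = -32605*(-11/3417 + 12136) = -32605*41468701/3417 = -1352086996105/3417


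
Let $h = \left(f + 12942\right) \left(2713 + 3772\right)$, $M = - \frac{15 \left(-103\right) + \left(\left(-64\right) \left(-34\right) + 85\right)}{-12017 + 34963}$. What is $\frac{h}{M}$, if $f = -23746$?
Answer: $\frac{401921791810}{179} \approx 2.2454 \cdot 10^{9}$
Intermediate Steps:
$M = - \frac{358}{11473}$ ($M = - \frac{-1545 + \left(2176 + 85\right)}{22946} = - \frac{-1545 + 2261}{22946} = - \frac{716}{22946} = \left(-1\right) \frac{358}{11473} = - \frac{358}{11473} \approx -0.031204$)
$h = -70063940$ ($h = \left(-23746 + 12942\right) \left(2713 + 3772\right) = \left(-10804\right) 6485 = -70063940$)
$\frac{h}{M} = - \frac{70063940}{- \frac{358}{11473}} = \left(-70063940\right) \left(- \frac{11473}{358}\right) = \frac{401921791810}{179}$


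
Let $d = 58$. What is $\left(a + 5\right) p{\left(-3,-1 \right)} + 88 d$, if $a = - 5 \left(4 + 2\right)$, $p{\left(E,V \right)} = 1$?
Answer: $5079$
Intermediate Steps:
$a = -30$ ($a = \left(-5\right) 6 = -30$)
$\left(a + 5\right) p{\left(-3,-1 \right)} + 88 d = \left(-30 + 5\right) 1 + 88 \cdot 58 = \left(-25\right) 1 + 5104 = -25 + 5104 = 5079$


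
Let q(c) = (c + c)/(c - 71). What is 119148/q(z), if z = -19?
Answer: 5361660/19 ≈ 2.8219e+5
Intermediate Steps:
q(c) = 2*c/(-71 + c) (q(c) = (2*c)/(-71 + c) = 2*c/(-71 + c))
119148/q(z) = 119148/((2*(-19)/(-71 - 19))) = 119148/((2*(-19)/(-90))) = 119148/((2*(-19)*(-1/90))) = 119148/(19/45) = 119148*(45/19) = 5361660/19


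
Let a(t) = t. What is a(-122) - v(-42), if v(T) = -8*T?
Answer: -458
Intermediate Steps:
a(-122) - v(-42) = -122 - (-8)*(-42) = -122 - 1*336 = -122 - 336 = -458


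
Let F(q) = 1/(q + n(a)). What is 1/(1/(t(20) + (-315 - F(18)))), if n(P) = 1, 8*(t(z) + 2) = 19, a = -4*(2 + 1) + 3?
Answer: -47831/152 ≈ -314.68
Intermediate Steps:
a = -9 (a = -4*3 + 3 = -12 + 3 = -9)
t(z) = 3/8 (t(z) = -2 + (⅛)*19 = -2 + 19/8 = 3/8)
F(q) = 1/(1 + q) (F(q) = 1/(q + 1) = 1/(1 + q))
1/(1/(t(20) + (-315 - F(18)))) = 1/(1/(3/8 + (-315 - 1/(1 + 18)))) = 1/(1/(3/8 + (-315 - 1/19))) = 1/(1/(3/8 - 5986/19)) = 1/(1/(-47831/152)) = 1/(-152/47831) = -47831/152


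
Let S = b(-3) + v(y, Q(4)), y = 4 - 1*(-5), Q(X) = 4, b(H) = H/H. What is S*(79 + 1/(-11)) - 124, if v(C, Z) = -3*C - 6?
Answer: -29140/11 ≈ -2649.1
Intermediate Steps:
b(H) = 1
y = 9 (y = 4 + 5 = 9)
v(C, Z) = -6 - 3*C
S = -32 (S = 1 + (-6 - 3*9) = 1 + (-6 - 27) = 1 - 33 = -32)
S*(79 + 1/(-11)) - 124 = -32*(79 + 1/(-11)) - 124 = -32*(79 - 1/11) - 124 = -32*868/11 - 124 = -27776/11 - 124 = -29140/11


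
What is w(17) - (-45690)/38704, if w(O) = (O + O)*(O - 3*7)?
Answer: -2609027/19352 ≈ -134.82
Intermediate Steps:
w(O) = 2*O*(-21 + O) (w(O) = (2*O)*(O - 21) = (2*O)*(-21 + O) = 2*O*(-21 + O))
w(17) - (-45690)/38704 = 2*17*(-21 + 17) - (-45690)/38704 = 2*17*(-4) - (-45690)/38704 = -136 - 1*(-22845/19352) = -136 + 22845/19352 = -2609027/19352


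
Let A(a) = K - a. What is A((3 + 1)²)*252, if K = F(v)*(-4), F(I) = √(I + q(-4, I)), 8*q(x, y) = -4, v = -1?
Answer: -4032 - 504*I*√6 ≈ -4032.0 - 1234.5*I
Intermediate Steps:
q(x, y) = -½ (q(x, y) = (⅛)*(-4) = -½)
F(I) = √(-½ + I) (F(I) = √(I - ½) = √(-½ + I))
K = -2*I*√6 (K = (√(-2 + 4*(-1))/2)*(-4) = (√(-2 - 4)/2)*(-4) = (√(-6)/2)*(-4) = ((I*√6)/2)*(-4) = (I*√6/2)*(-4) = -2*I*√6 ≈ -4.899*I)
A(a) = -a - 2*I*√6 (A(a) = -2*I*√6 - a = -a - 2*I*√6)
A((3 + 1)²)*252 = (-(3 + 1)² - 2*I*√6)*252 = (-1*4² - 2*I*√6)*252 = (-1*16 - 2*I*√6)*252 = (-16 - 2*I*√6)*252 = -4032 - 504*I*√6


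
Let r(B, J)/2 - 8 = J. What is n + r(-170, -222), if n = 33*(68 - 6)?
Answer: 1618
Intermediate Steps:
r(B, J) = 16 + 2*J
n = 2046 (n = 33*62 = 2046)
n + r(-170, -222) = 2046 + (16 + 2*(-222)) = 2046 + (16 - 444) = 2046 - 428 = 1618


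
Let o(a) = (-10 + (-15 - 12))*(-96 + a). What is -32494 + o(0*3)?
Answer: -28942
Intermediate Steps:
o(a) = 3552 - 37*a (o(a) = (-10 - 27)*(-96 + a) = -37*(-96 + a) = 3552 - 37*a)
-32494 + o(0*3) = -32494 + (3552 - 0*3) = -32494 + (3552 - 37*0) = -32494 + (3552 + 0) = -32494 + 3552 = -28942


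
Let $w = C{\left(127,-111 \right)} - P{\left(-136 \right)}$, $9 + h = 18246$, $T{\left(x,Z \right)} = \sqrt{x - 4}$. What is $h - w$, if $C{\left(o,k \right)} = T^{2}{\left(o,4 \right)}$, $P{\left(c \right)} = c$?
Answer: $17978$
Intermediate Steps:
$T{\left(x,Z \right)} = \sqrt{-4 + x}$
$h = 18237$ ($h = -9 + 18246 = 18237$)
$C{\left(o,k \right)} = -4 + o$ ($C{\left(o,k \right)} = \left(\sqrt{-4 + o}\right)^{2} = -4 + o$)
$w = 259$ ($w = \left(-4 + 127\right) - -136 = 123 + 136 = 259$)
$h - w = 18237 - 259 = 17978$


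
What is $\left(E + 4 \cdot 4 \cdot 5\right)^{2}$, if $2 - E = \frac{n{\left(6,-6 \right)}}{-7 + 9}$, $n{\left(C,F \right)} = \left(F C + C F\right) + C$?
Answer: $13225$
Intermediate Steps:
$n{\left(C,F \right)} = C + 2 C F$ ($n{\left(C,F \right)} = \left(C F + C F\right) + C = 2 C F + C = C + 2 C F$)
$E = 35$ ($E = 2 - \frac{6 \left(1 + 2 \left(-6\right)\right)}{-7 + 9} = 2 - \frac{6 \left(1 - 12\right)}{2} = 2 - 6 \left(-11\right) \frac{1}{2} = 2 - \left(-66\right) \frac{1}{2} = 2 - -33 = 2 + 33 = 35$)
$\left(E + 4 \cdot 4 \cdot 5\right)^{2} = \left(35 + 4 \cdot 4 \cdot 5\right)^{2} = \left(35 + 16 \cdot 5\right)^{2} = \left(35 + 80\right)^{2} = 115^{2} = 13225$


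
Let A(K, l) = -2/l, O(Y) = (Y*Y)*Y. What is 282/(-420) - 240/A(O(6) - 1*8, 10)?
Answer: 83953/70 ≈ 1199.3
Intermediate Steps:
O(Y) = Y³ (O(Y) = Y²*Y = Y³)
282/(-420) - 240/A(O(6) - 1*8, 10) = 282/(-420) - 240/((-2/10)) = 282*(-1/420) - 240/((-2*⅒)) = -47/70 - 240/(-⅕) = -47/70 - 240*(-5) = -47/70 + 1200 = 83953/70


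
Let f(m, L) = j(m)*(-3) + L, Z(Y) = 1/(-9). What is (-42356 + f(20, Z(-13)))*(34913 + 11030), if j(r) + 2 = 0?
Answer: -17511220393/9 ≈ -1.9457e+9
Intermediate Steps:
j(r) = -2 (j(r) = -2 + 0 = -2)
Z(Y) = -⅑
f(m, L) = 6 + L (f(m, L) = -2*(-3) + L = 6 + L)
(-42356 + f(20, Z(-13)))*(34913 + 11030) = (-42356 + (6 - ⅑))*(34913 + 11030) = (-42356 + 53/9)*45943 = -381151/9*45943 = -17511220393/9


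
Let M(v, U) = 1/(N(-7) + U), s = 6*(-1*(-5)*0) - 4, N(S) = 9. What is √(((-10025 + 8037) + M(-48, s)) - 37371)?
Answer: 87*I*√130/5 ≈ 198.39*I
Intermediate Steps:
s = -4 (s = 6*(5*0) - 4 = 6*0 - 4 = 0 - 4 = -4)
M(v, U) = 1/(9 + U)
√(((-10025 + 8037) + M(-48, s)) - 37371) = √(((-10025 + 8037) + 1/(9 - 4)) - 37371) = √((-1988 + 1/5) - 37371) = √((-1988 + ⅕) - 37371) = √(-9939/5 - 37371) = √(-196794/5) = 87*I*√130/5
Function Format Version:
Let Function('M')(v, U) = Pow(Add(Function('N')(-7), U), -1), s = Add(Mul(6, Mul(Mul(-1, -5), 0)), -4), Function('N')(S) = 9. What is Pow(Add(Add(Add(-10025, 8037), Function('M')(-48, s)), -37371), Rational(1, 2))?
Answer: Mul(Rational(87, 5), I, Pow(130, Rational(1, 2))) ≈ Mul(198.39, I)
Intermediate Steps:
s = -4 (s = Add(Mul(6, Mul(5, 0)), -4) = Add(Mul(6, 0), -4) = Add(0, -4) = -4)
Function('M')(v, U) = Pow(Add(9, U), -1)
Pow(Add(Add(Add(-10025, 8037), Function('M')(-48, s)), -37371), Rational(1, 2)) = Pow(Add(Add(Add(-10025, 8037), Pow(Add(9, -4), -1)), -37371), Rational(1, 2)) = Pow(Add(Add(-1988, Pow(5, -1)), -37371), Rational(1, 2)) = Pow(Add(Add(-1988, Rational(1, 5)), -37371), Rational(1, 2)) = Pow(Add(Rational(-9939, 5), -37371), Rational(1, 2)) = Pow(Rational(-196794, 5), Rational(1, 2)) = Mul(Rational(87, 5), I, Pow(130, Rational(1, 2)))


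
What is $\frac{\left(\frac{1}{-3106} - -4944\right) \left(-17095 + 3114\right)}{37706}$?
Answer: $- \frac{214693116803}{117114836} \approx -1833.2$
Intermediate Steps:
$\frac{\left(\frac{1}{-3106} - -4944\right) \left(-17095 + 3114\right)}{37706} = \left(- \frac{1}{3106} + \left(-6723 + 11667\right)\right) \left(-13981\right) \frac{1}{37706} = \left(- \frac{1}{3106} + 4944\right) \left(-13981\right) \frac{1}{37706} = \frac{15356063}{3106} \left(-13981\right) \frac{1}{37706} = \left(- \frac{214693116803}{3106}\right) \frac{1}{37706} = - \frac{214693116803}{117114836}$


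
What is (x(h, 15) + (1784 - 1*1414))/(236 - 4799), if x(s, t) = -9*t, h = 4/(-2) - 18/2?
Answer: -235/4563 ≈ -0.051501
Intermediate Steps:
h = -11 (h = 4*(-½) - 18*½ = -2 - 9 = -11)
(x(h, 15) + (1784 - 1*1414))/(236 - 4799) = (-9*15 + (1784 - 1*1414))/(236 - 4799) = (-135 + (1784 - 1414))/(-4563) = (-135 + 370)*(-1/4563) = 235*(-1/4563) = -235/4563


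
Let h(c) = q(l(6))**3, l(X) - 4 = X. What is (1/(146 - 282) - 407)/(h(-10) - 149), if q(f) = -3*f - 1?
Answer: 18451/1357280 ≈ 0.013594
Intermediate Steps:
l(X) = 4 + X
q(f) = -1 - 3*f
h(c) = -29791 (h(c) = (-1 - 3*(4 + 6))**3 = (-1 - 3*10)**3 = (-1 - 30)**3 = (-31)**3 = -29791)
(1/(146 - 282) - 407)/(h(-10) - 149) = (1/(146 - 282) - 407)/(-29791 - 149) = (1/(-136) - 407)/(-29940) = (-1/136 - 407)*(-1/29940) = -55353/136*(-1/29940) = 18451/1357280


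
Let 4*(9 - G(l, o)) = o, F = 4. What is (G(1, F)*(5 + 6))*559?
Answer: 49192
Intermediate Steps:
G(l, o) = 9 - o/4
(G(1, F)*(5 + 6))*559 = ((9 - ¼*4)*(5 + 6))*559 = ((9 - 1)*11)*559 = (8*11)*559 = 88*559 = 49192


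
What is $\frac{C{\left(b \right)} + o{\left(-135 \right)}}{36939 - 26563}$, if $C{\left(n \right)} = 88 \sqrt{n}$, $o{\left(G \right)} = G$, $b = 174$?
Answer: $- \frac{135}{10376} + \frac{11 \sqrt{174}}{1297} \approx 0.098863$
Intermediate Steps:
$\frac{C{\left(b \right)} + o{\left(-135 \right)}}{36939 - 26563} = \frac{88 \sqrt{174} - 135}{36939 - 26563} = \frac{-135 + 88 \sqrt{174}}{10376} = \left(-135 + 88 \sqrt{174}\right) \frac{1}{10376} = - \frac{135}{10376} + \frac{11 \sqrt{174}}{1297}$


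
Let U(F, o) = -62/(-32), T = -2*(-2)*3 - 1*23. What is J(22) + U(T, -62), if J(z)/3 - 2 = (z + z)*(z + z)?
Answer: 93055/16 ≈ 5815.9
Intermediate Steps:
J(z) = 6 + 12*z**2 (J(z) = 6 + 3*((z + z)*(z + z)) = 6 + 3*((2*z)*(2*z)) = 6 + 3*(4*z**2) = 6 + 12*z**2)
T = -11 (T = 4*3 - 23 = 12 - 23 = -11)
U(F, o) = 31/16 (U(F, o) = -62*(-1/32) = 31/16)
J(22) + U(T, -62) = (6 + 12*22**2) + 31/16 = (6 + 12*484) + 31/16 = (6 + 5808) + 31/16 = 5814 + 31/16 = 93055/16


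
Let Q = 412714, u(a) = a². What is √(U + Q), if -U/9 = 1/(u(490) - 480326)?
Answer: √23817118696662298/240226 ≈ 642.43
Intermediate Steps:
U = 9/240226 (U = -9/(490² - 480326) = -9/(240100 - 480326) = -9/(-240226) = -9*(-1/240226) = 9/240226 ≈ 3.7465e-5)
√(U + Q) = √(9/240226 + 412714) = √(99144633373/240226) = √23817118696662298/240226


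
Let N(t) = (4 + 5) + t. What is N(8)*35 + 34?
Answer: 629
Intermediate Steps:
N(t) = 9 + t
N(8)*35 + 34 = (9 + 8)*35 + 34 = 17*35 + 34 = 595 + 34 = 629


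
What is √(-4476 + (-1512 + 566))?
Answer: I*√5422 ≈ 73.634*I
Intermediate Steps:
√(-4476 + (-1512 + 566)) = √(-4476 - 946) = √(-5422) = I*√5422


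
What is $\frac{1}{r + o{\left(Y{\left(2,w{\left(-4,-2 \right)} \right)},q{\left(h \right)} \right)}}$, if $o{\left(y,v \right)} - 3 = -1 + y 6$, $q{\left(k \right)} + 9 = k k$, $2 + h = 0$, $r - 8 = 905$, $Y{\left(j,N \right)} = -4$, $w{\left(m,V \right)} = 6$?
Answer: $\frac{1}{891} \approx 0.0011223$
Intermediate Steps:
$r = 913$ ($r = 8 + 905 = 913$)
$h = -2$ ($h = -2 + 0 = -2$)
$q{\left(k \right)} = -9 + k^{2}$ ($q{\left(k \right)} = -9 + k k = -9 + k^{2}$)
$o{\left(y,v \right)} = 2 + 6 y$ ($o{\left(y,v \right)} = 3 + \left(-1 + y 6\right) = 3 + \left(-1 + 6 y\right) = 2 + 6 y$)
$\frac{1}{r + o{\left(Y{\left(2,w{\left(-4,-2 \right)} \right)},q{\left(h \right)} \right)}} = \frac{1}{913 + \left(2 + 6 \left(-4\right)\right)} = \frac{1}{913 + \left(2 - 24\right)} = \frac{1}{913 - 22} = \frac{1}{891}$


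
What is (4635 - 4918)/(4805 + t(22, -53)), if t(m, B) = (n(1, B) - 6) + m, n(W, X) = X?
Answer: -283/4768 ≈ -0.059354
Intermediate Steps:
t(m, B) = -6 + B + m (t(m, B) = (B - 6) + m = (-6 + B) + m = -6 + B + m)
(4635 - 4918)/(4805 + t(22, -53)) = (4635 - 4918)/(4805 + (-6 - 53 + 22)) = -283/(4805 - 37) = -283/4768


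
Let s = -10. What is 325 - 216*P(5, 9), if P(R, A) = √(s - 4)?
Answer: 325 - 216*I*√14 ≈ 325.0 - 808.2*I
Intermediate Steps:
P(R, A) = I*√14 (P(R, A) = √(-10 - 4) = √(-14) = I*√14)
325 - 216*P(5, 9) = 325 - 216*I*√14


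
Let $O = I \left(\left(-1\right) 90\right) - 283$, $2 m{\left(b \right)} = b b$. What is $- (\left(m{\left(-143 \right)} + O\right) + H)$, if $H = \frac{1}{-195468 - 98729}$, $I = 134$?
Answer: $\frac{1246512691}{588394} \approx 2118.5$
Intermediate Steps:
$H = - \frac{1}{294197}$ ($H = \frac{1}{-294197} = - \frac{1}{294197} \approx -3.3991 \cdot 10^{-6}$)
$m{\left(b \right)} = \frac{b^{2}}{2}$ ($m{\left(b \right)} = \frac{b b}{2} = \frac{b^{2}}{2}$)
$O = -12343$ ($O = 134 \left(\left(-1\right) 90\right) - 283 = 134 \left(-90\right) - 283 = -12060 - 283 = -12343$)
$- (\left(m{\left(-143 \right)} + O\right) + H) = - (\left(\frac{\left(-143\right)^{2}}{2} - 12343\right) - \frac{1}{294197}) = - (\left(\frac{1}{2} \cdot 20449 - 12343\right) - \frac{1}{294197}) = - (\left(\frac{20449}{2} - 12343\right) - \frac{1}{294197}) = - (- \frac{4237}{2} - \frac{1}{294197}) = \left(-1\right) \left(- \frac{1246512691}{588394}\right) = \frac{1246512691}{588394}$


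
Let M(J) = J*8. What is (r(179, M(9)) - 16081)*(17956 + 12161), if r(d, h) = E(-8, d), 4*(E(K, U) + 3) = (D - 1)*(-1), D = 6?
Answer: -1937757897/4 ≈ -4.8444e+8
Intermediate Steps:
M(J) = 8*J
E(K, U) = -17/4 (E(K, U) = -3 + ((6 - 1)*(-1))/4 = -3 + (5*(-1))/4 = -3 + (¼)*(-5) = -3 - 5/4 = -17/4)
r(d, h) = -17/4
(r(179, M(9)) - 16081)*(17956 + 12161) = (-17/4 - 16081)*(17956 + 12161) = -64341/4*30117 = -1937757897/4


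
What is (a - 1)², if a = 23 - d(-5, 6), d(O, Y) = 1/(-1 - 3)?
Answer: 7921/16 ≈ 495.06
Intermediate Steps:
d(O, Y) = -¼ (d(O, Y) = 1/(-4) = -¼)
a = 93/4 (a = 23 - 1*(-¼) = 23 + ¼ = 93/4 ≈ 23.250)
(a - 1)² = (93/4 - 1)² = (89/4)² = 7921/16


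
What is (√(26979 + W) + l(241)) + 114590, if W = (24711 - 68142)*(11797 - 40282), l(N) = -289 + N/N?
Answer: 114302 + √1237159014 ≈ 1.4948e+5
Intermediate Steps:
l(N) = -288 (l(N) = -289 + 1 = -288)
W = 1237132035 (W = -43431*(-28485) = 1237132035)
(√(26979 + W) + l(241)) + 114590 = (√(26979 + 1237132035) - 288) + 114590 = (√1237159014 - 288) + 114590 = (-288 + √1237159014) + 114590 = 114302 + √1237159014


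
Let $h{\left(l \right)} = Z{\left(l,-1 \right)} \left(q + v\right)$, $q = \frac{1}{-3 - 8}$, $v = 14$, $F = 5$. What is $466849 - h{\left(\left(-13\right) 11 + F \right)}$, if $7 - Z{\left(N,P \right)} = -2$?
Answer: $\frac{5133962}{11} \approx 4.6672 \cdot 10^{5}$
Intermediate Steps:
$Z{\left(N,P \right)} = 9$ ($Z{\left(N,P \right)} = 7 - -2 = 7 + 2 = 9$)
$q = - \frac{1}{11}$ ($q = \frac{1}{-11} = - \frac{1}{11} \approx -0.090909$)
$h{\left(l \right)} = \frac{1377}{11}$ ($h{\left(l \right)} = 9 \left(- \frac{1}{11} + 14\right) = 9 \cdot \frac{153}{11} = \frac{1377}{11}$)
$466849 - h{\left(\left(-13\right) 11 + F \right)} = 466849 - \frac{1377}{11} = \frac{5133962}{11}$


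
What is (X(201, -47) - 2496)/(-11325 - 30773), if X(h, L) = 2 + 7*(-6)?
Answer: 1268/21049 ≈ 0.060240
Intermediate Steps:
X(h, L) = -40 (X(h, L) = 2 - 42 = -40)
(X(201, -47) - 2496)/(-11325 - 30773) = (-40 - 2496)/(-11325 - 30773) = -2536/(-42098) = -2536*(-1/42098) = 1268/21049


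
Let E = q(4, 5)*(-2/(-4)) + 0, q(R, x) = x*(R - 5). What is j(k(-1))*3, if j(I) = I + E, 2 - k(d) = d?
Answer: 3/2 ≈ 1.5000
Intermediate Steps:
k(d) = 2 - d
q(R, x) = x*(-5 + R)
E = -5/2 (E = (5*(-5 + 4))*(-2/(-4)) + 0 = (5*(-1))*(-2*(-¼)) + 0 = -5*½ + 0 = -5/2 + 0 = -5/2 ≈ -2.5000)
j(I) = -5/2 + I (j(I) = I - 5/2 = -5/2 + I)
j(k(-1))*3 = (-5/2 + (2 - 1*(-1)))*3 = (-5/2 + (2 + 1))*3 = (-5/2 + 3)*3 = (½)*3 = 3/2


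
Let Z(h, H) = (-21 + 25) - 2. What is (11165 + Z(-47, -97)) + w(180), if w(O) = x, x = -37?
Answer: 11130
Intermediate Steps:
Z(h, H) = 2 (Z(h, H) = 4 - 2 = 2)
w(O) = -37
(11165 + Z(-47, -97)) + w(180) = (11165 + 2) - 37 = 11167 - 37 = 11130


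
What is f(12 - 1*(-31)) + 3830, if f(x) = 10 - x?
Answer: 3797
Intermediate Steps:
f(12 - 1*(-31)) + 3830 = (10 - (12 - 1*(-31))) + 3830 = (10 - (12 + 31)) + 3830 = (10 - 1*43) + 3830 = (10 - 43) + 3830 = -33 + 3830 = 3797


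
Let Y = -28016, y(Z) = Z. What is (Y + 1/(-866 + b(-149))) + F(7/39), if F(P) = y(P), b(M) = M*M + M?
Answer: -7716061241/275418 ≈ -28016.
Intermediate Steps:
b(M) = M + M² (b(M) = M² + M = M + M²)
F(P) = P
(Y + 1/(-866 + b(-149))) + F(7/39) = (-28016 + 1/(-866 - 149*(1 - 149))) + 7/39 = (-28016 + 1/(-866 - 149*(-148))) + 7*(1/39) = (-28016 + 1/(-866 + 22052)) + 7/39 = (-28016 + 1/21186) + 7/39 = -593546975/21186 + 7/39 = -7716061241/275418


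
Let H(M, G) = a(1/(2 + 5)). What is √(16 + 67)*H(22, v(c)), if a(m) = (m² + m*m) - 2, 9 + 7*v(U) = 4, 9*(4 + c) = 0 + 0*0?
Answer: -96*√83/49 ≈ -17.849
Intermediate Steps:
c = -4 (c = -4 + (0 + 0*0)/9 = -4 + (0 + 0)/9 = -4 + (⅑)*0 = -4 + 0 = -4)
v(U) = -5/7 (v(U) = -9/7 + (⅐)*4 = -9/7 + 4/7 = -5/7)
a(m) = -2 + 2*m² (a(m) = (m² + m²) - 2 = 2*m² - 2 = -2 + 2*m²)
H(M, G) = -96/49 (H(M, G) = -2 + 2*(1/(2 + 5))² = -2 + 2*(1/7)² = -2 + 2*(⅐)² = -2 + 2*(1/49) = -2 + 2/49 = -96/49)
√(16 + 67)*H(22, v(c)) = √(16 + 67)*(-96/49) = √83*(-96/49) = -96*√83/49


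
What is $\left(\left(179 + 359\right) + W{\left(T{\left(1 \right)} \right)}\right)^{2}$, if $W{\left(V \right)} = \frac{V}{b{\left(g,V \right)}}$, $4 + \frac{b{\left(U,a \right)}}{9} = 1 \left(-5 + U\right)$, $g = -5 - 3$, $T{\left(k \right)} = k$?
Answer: $\frac{6775429969}{23409} \approx 2.8944 \cdot 10^{5}$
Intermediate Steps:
$g = -8$ ($g = -5 - 3 = -8$)
$b{\left(U,a \right)} = -81 + 9 U$ ($b{\left(U,a \right)} = -36 + 9 \cdot 1 \left(-5 + U\right) = -36 + 9 \left(-5 + U\right) = -36 + \left(-45 + 9 U\right) = -81 + 9 U$)
$W{\left(V \right)} = - \frac{V}{153}$ ($W{\left(V \right)} = \frac{V}{-81 + 9 \left(-8\right)} = \frac{V}{-81 - 72} = \frac{V}{-153} = V \left(- \frac{1}{153}\right) = - \frac{V}{153}$)
$\left(\left(179 + 359\right) + W{\left(T{\left(1 \right)} \right)}\right)^{2} = \left(\left(179 + 359\right) - \frac{1}{153}\right)^{2} = \left(538 - \frac{1}{153}\right)^{2} = \left(\frac{82313}{153}\right)^{2} = \frac{6775429969}{23409}$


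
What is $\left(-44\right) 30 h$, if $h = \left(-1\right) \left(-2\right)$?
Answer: $-2640$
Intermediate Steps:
$h = 2$
$\left(-44\right) 30 h = \left(-44\right) 30 \cdot 2 = \left(-1320\right) 2 = -2640$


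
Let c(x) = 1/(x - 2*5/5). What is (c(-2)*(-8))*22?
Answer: 44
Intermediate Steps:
c(x) = 1/(-2 + x) (c(x) = 1/(x - 10*⅕) = 1/(x - 2) = 1/(-2 + x))
(c(-2)*(-8))*22 = (-8/(-2 - 2))*22 = (-8/(-4))*22 = -¼*(-8)*22 = 2*22 = 44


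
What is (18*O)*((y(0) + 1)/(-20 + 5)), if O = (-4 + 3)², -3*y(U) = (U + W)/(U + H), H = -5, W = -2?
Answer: -26/25 ≈ -1.0400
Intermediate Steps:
y(U) = -(-2 + U)/(3*(-5 + U)) (y(U) = -(U - 2)/(3*(U - 5)) = -(-2 + U)/(3*(-5 + U)))
O = 1 (O = (-1)² = 1)
(18*O)*((y(0) + 1)/(-20 + 5)) = (18*1)*(((2 - 1*0)/(3*(-5 + 0)) + 1)/(-20 + 5)) = 18*(((⅓)*(2 + 0)/(-5) + 1)/(-15)) = 18*(((⅓)*(-⅕)*2 + 1)*(-1/15)) = 18*((-2/15 + 1)*(-1/15)) = 18*((13/15)*(-1/15)) = 18*(-13/225) = -26/25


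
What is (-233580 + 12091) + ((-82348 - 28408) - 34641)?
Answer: -366886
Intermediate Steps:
(-233580 + 12091) + ((-82348 - 28408) - 34641) = -221489 + (-110756 - 34641) = -221489 - 145397 = -366886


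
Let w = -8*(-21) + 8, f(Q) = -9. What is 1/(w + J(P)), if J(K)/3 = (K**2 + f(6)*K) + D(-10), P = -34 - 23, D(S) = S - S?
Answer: 1/11462 ≈ 8.7245e-5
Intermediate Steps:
w = 176 (w = 168 + 8 = 176)
D(S) = 0
P = -57
J(K) = -27*K + 3*K**2 (J(K) = 3*((K**2 - 9*K) + 0) = 3*(K**2 - 9*K) = -27*K + 3*K**2)
1/(w + J(P)) = 1/(176 + 3*(-57)*(-9 - 57)) = 1/(176 + 3*(-57)*(-66)) = 1/(176 + 11286) = 1/11462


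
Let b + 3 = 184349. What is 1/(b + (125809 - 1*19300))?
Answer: 1/290855 ≈ 3.4381e-6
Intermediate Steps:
b = 184346 (b = -3 + 184349 = 184346)
1/(b + (125809 - 1*19300)) = 1/(184346 + (125809 - 1*19300)) = 1/(184346 + (125809 - 19300)) = 1/(184346 + 106509) = 1/290855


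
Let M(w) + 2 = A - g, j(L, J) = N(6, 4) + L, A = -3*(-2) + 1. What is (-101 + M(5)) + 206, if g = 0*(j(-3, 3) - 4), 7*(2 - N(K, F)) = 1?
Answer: 110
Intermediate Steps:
N(K, F) = 13/7 (N(K, F) = 2 - ⅐*1 = 2 - ⅐ = 13/7)
A = 7 (A = 6 + 1 = 7)
j(L, J) = 13/7 + L
g = 0 (g = 0*((13/7 - 3) - 4) = 0*(-8/7 - 4) = 0*(-36/7) = 0)
M(w) = 5 (M(w) = -2 + (7 - 1*0) = -2 + (7 + 0) = -2 + 7 = 5)
(-101 + M(5)) + 206 = (-101 + 5) + 206 = -96 + 206 = 110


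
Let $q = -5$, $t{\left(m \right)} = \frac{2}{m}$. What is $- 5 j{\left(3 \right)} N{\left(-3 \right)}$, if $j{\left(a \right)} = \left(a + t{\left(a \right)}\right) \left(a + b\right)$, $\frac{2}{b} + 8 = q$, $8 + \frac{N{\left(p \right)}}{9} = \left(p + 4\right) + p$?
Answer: $\frac{61050}{13} \approx 4696.2$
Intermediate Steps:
$N{\left(p \right)} = -36 + 18 p$ ($N{\left(p \right)} = -72 + 9 \left(\left(p + 4\right) + p\right) = -72 + 9 \left(\left(4 + p\right) + p\right) = -72 + 9 \left(4 + 2 p\right) = -72 + \left(36 + 18 p\right) = -36 + 18 p$)
$b = - \frac{2}{13}$ ($b = \frac{2}{-8 - 5} = \frac{2}{-13} = 2 \left(- \frac{1}{13}\right) = - \frac{2}{13} \approx -0.15385$)
$j{\left(a \right)} = \left(- \frac{2}{13} + a\right) \left(a + \frac{2}{a}\right)$ ($j{\left(a \right)} = \left(a + \frac{2}{a}\right) \left(a - \frac{2}{13}\right) = \left(a + \frac{2}{a}\right) \left(- \frac{2}{13} + a\right) = \left(- \frac{2}{13} + a\right) \left(a + \frac{2}{a}\right)$)
$- 5 j{\left(3 \right)} N{\left(-3 \right)} = - 5 \left(2 + 3^{2} - \frac{4}{13 \cdot 3} - \frac{6}{13}\right) \left(-36 + 18 \left(-3\right)\right) = - 5 \left(2 + 9 - \frac{4}{39} - \frac{6}{13}\right) \left(-36 - 54\right) = - 5 \left(2 + 9 - \frac{4}{39} - \frac{6}{13}\right) \left(-90\right) = \left(-5\right) \frac{407}{39} \left(-90\right) = \left(- \frac{2035}{39}\right) \left(-90\right) = \frac{61050}{13}$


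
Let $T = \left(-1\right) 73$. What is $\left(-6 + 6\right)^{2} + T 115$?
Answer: $-8395$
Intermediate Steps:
$T = -73$
$\left(-6 + 6\right)^{2} + T 115 = \left(-6 + 6\right)^{2} - 8395 = 0^{2} - 8395 = 0 - 8395 = -8395$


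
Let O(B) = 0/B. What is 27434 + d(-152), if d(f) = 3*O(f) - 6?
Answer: 27428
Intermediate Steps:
O(B) = 0
d(f) = -6 (d(f) = 3*0 - 6 = 0 - 6 = -6)
27434 + d(-152) = 27434 - 6 = 27428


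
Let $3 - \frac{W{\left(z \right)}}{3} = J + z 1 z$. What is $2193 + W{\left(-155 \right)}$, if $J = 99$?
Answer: $-70170$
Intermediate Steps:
$W{\left(z \right)} = -288 - 3 z^{2}$ ($W{\left(z \right)} = 9 - 3 \left(99 + z 1 z\right) = 9 - 3 \left(99 + z z\right) = 9 - 3 \left(99 + z^{2}\right) = 9 - \left(297 + 3 z^{2}\right) = -288 - 3 z^{2}$)
$2193 + W{\left(-155 \right)} = 2193 - \left(288 + 3 \left(-155\right)^{2}\right) = 2193 - 72363 = -70170$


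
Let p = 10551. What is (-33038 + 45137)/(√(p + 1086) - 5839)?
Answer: -70646061/34082284 - 36297*√1293/34082284 ≈ -2.1111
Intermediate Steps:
(-33038 + 45137)/(√(p + 1086) - 5839) = (-33038 + 45137)/(√(10551 + 1086) - 5839) = 12099/(√11637 - 5839) = 12099/(3*√1293 - 5839) = 12099/(-5839 + 3*√1293)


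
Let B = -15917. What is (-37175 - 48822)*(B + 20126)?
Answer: -361961373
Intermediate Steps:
(-37175 - 48822)*(B + 20126) = (-37175 - 48822)*(-15917 + 20126) = -85997*4209 = -361961373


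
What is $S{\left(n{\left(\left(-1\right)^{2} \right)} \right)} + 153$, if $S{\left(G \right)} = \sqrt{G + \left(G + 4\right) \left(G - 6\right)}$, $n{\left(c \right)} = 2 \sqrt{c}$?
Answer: $153 + i \sqrt{22} \approx 153.0 + 4.6904 i$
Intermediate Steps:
$S{\left(G \right)} = \sqrt{G + \left(-6 + G\right) \left(4 + G\right)}$ ($S{\left(G \right)} = \sqrt{G + \left(4 + G\right) \left(-6 + G\right)} = \sqrt{G + \left(-6 + G\right) \left(4 + G\right)}$)
$S{\left(n{\left(\left(-1\right)^{2} \right)} \right)} + 153 = \sqrt{-24 + \left(2 \sqrt{\left(-1\right)^{2}}\right)^{2} - 2 \sqrt{\left(-1\right)^{2}}} + 153 = \sqrt{-24 + \left(2 \sqrt{1}\right)^{2} - 2 \sqrt{1}} + 153 = \sqrt{-24 + \left(2 \cdot 1\right)^{2} - 2 \cdot 1} + 153 = \sqrt{-24 + 2^{2} - 2} + 153 = \sqrt{-24 + 4 - 2} + 153 = \sqrt{-22} + 153 = i \sqrt{22} + 153 = 153 + i \sqrt{22}$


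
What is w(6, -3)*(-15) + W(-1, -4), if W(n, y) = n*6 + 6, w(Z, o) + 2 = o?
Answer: 75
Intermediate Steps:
w(Z, o) = -2 + o
W(n, y) = 6 + 6*n (W(n, y) = 6*n + 6 = 6 + 6*n)
w(6, -3)*(-15) + W(-1, -4) = (-2 - 3)*(-15) + (6 + 6*(-1)) = -5*(-15) + (6 - 6) = 75 + 0 = 75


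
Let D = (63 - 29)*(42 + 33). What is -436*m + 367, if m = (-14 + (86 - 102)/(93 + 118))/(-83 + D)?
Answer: 192331999/520537 ≈ 369.49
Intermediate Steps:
D = 2550 (D = 34*75 = 2550)
m = -2970/520537 (m = (-14 + (86 - 102)/(93 + 118))/(-83 + 2550) = (-14 - 16/211)/2467 = (-14 - 16*1/211)*(1/2467) = (-14 - 16/211)*(1/2467) = -2970/211*1/2467 = -2970/520537 ≈ -0.0057056)
-436*m + 367 = -436*(-2970/520537) + 367 = 1294920/520537 + 367 = 192331999/520537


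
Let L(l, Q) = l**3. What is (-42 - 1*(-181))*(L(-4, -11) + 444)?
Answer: 52820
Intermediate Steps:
(-42 - 1*(-181))*(L(-4, -11) + 444) = (-42 - 1*(-181))*((-4)**3 + 444) = (-42 + 181)*(-64 + 444) = 139*380 = 52820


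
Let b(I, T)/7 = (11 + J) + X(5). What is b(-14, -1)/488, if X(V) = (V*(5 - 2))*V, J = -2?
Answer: 147/122 ≈ 1.2049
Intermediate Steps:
X(V) = 3*V**2 (X(V) = (V*3)*V = (3*V)*V = 3*V**2)
b(I, T) = 588 (b(I, T) = 7*((11 - 2) + 3*5**2) = 7*(9 + 3*25) = 7*(9 + 75) = 7*84 = 588)
b(-14, -1)/488 = 588/488 = 588*(1/488) = 147/122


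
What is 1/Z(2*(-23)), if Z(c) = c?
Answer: -1/46 ≈ -0.021739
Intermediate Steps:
1/Z(2*(-23)) = 1/(2*(-23)) = 1/(-46) = -1/46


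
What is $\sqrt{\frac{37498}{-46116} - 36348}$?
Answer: $\frac{i \sqrt{2147291450346}}{7686} \approx 190.65 i$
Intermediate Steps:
$\sqrt{\frac{37498}{-46116} - 36348} = \sqrt{37498 \left(- \frac{1}{46116}\right) - 36348} = \sqrt{- \frac{18749}{23058} - 36348} = \sqrt{- \frac{838130933}{23058}} = \frac{i \sqrt{2147291450346}}{7686}$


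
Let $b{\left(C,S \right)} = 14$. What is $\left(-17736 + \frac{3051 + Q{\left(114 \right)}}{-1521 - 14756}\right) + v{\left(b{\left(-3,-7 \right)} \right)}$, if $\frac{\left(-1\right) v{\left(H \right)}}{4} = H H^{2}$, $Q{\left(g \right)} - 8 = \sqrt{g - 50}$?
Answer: $- \frac{467348291}{16277} \approx -28712.0$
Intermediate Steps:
$Q{\left(g \right)} = 8 + \sqrt{-50 + g}$ ($Q{\left(g \right)} = 8 + \sqrt{g - 50} = 8 + \sqrt{-50 + g}$)
$v{\left(H \right)} = - 4 H^{3}$ ($v{\left(H \right)} = - 4 H H^{2} = - 4 H^{3}$)
$\left(-17736 + \frac{3051 + Q{\left(114 \right)}}{-1521 - 14756}\right) + v{\left(b{\left(-3,-7 \right)} \right)} = \left(-17736 + \frac{3051 + \left(8 + \sqrt{-50 + 114}\right)}{-1521 - 14756}\right) - 4 \cdot 14^{3} = \left(-17736 + \frac{3051 + \left(8 + \sqrt{64}\right)}{-16277}\right) - 10976 = \left(-17736 + \left(3051 + \left(8 + 8\right)\right) \left(- \frac{1}{16277}\right)\right) - 10976 = \left(-17736 + \left(3051 + 16\right) \left(- \frac{1}{16277}\right)\right) - 10976 = \left(-17736 + 3067 \left(- \frac{1}{16277}\right)\right) - 10976 = \left(-17736 - \frac{3067}{16277}\right) - 10976 = - \frac{288691939}{16277} - 10976 = - \frac{467348291}{16277}$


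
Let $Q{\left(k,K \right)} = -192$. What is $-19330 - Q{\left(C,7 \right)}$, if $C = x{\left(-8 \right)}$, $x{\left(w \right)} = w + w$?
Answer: $-19138$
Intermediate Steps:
$x{\left(w \right)} = 2 w$
$C = -16$ ($C = 2 \left(-8\right) = -16$)
$-19330 - Q{\left(C,7 \right)} = -19330 - -192 = -19330 + 192 = -19138$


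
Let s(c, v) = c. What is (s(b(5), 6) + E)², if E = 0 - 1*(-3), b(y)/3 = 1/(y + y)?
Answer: 1089/100 ≈ 10.890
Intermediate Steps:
b(y) = 3/(2*y) (b(y) = 3/(y + y) = 3/((2*y)) = 3*(1/(2*y)) = 3/(2*y))
E = 3 (E = 0 + 3 = 3)
(s(b(5), 6) + E)² = ((3/2)/5 + 3)² = ((3/2)*(⅕) + 3)² = (3/10 + 3)² = (33/10)² = 1089/100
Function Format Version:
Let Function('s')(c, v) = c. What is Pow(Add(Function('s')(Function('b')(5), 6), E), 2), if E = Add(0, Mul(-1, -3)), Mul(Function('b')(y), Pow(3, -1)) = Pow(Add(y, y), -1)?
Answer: Rational(1089, 100) ≈ 10.890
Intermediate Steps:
Function('b')(y) = Mul(Rational(3, 2), Pow(y, -1)) (Function('b')(y) = Mul(3, Pow(Add(y, y), -1)) = Mul(3, Pow(Mul(2, y), -1)) = Mul(3, Mul(Rational(1, 2), Pow(y, -1))) = Mul(Rational(3, 2), Pow(y, -1)))
E = 3 (E = Add(0, 3) = 3)
Pow(Add(Function('s')(Function('b')(5), 6), E), 2) = Pow(Add(Mul(Rational(3, 2), Pow(5, -1)), 3), 2) = Pow(Add(Mul(Rational(3, 2), Rational(1, 5)), 3), 2) = Pow(Add(Rational(3, 10), 3), 2) = Pow(Rational(33, 10), 2) = Rational(1089, 100)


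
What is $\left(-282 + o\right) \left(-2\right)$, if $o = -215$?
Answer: $994$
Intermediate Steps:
$\left(-282 + o\right) \left(-2\right) = \left(-282 - 215\right) \left(-2\right) = \left(-497\right) \left(-2\right) = 994$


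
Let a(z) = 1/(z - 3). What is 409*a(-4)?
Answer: -409/7 ≈ -58.429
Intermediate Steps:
a(z) = 1/(-3 + z)
409*a(-4) = 409/(-3 - 4) = 409/(-7) = 409*(-⅐) = -409/7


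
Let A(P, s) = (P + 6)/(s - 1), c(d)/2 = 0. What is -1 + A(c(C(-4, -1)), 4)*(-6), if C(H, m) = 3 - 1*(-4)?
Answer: -13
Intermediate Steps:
C(H, m) = 7 (C(H, m) = 3 + 4 = 7)
c(d) = 0 (c(d) = 2*0 = 0)
A(P, s) = (6 + P)/(-1 + s)
-1 + A(c(C(-4, -1)), 4)*(-6) = -1 + ((6 + 0)/(-1 + 4))*(-6) = -1 + (6/3)*(-6) = -1 + ((⅓)*6)*(-6) = -1 + 2*(-6) = -1 - 12 = -13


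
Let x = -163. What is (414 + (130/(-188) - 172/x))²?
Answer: 40308289952161/234763684 ≈ 1.7170e+5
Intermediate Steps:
(414 + (130/(-188) - 172/x))² = (414 + (130/(-188) - 172/(-163)))² = (414 + (130*(-1/188) - 172*(-1/163)))² = (414 + (-65/94 + 172/163))² = (414 + 5573/15322)² = (6348881/15322)² = 40308289952161/234763684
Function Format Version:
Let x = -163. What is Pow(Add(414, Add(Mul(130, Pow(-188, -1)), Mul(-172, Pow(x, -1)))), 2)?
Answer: Rational(40308289952161, 234763684) ≈ 1.7170e+5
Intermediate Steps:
Pow(Add(414, Add(Mul(130, Pow(-188, -1)), Mul(-172, Pow(x, -1)))), 2) = Pow(Add(414, Add(Mul(130, Pow(-188, -1)), Mul(-172, Pow(-163, -1)))), 2) = Pow(Add(414, Add(Mul(130, Rational(-1, 188)), Mul(-172, Rational(-1, 163)))), 2) = Pow(Add(414, Add(Rational(-65, 94), Rational(172, 163))), 2) = Pow(Add(414, Rational(5573, 15322)), 2) = Pow(Rational(6348881, 15322), 2) = Rational(40308289952161, 234763684)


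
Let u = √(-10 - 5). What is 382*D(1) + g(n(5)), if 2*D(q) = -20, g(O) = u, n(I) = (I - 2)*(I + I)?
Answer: -3820 + I*√15 ≈ -3820.0 + 3.873*I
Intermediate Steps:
u = I*√15 (u = √(-15) = I*√15 ≈ 3.873*I)
n(I) = 2*I*(-2 + I) (n(I) = (-2 + I)*(2*I) = 2*I*(-2 + I))
g(O) = I*√15
D(q) = -10 (D(q) = (½)*(-20) = -10)
382*D(1) + g(n(5)) = 382*(-10) + I*√15 = -3820 + I*√15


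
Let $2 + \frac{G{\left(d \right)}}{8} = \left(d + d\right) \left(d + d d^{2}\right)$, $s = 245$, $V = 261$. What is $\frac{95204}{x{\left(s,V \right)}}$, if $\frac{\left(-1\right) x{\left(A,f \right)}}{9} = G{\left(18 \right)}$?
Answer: $- \frac{23801}{3790764} \approx -0.0062787$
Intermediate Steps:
$G{\left(d \right)} = -16 + 16 d \left(d + d^{3}\right)$ ($G{\left(d \right)} = -16 + 8 \left(d + d\right) \left(d + d d^{2}\right) = -16 + 8 \cdot 2 d \left(d + d^{3}\right) = -16 + 16 d \left(d + d^{3}\right)$)
$x{\left(A,f \right)} = -15163056$ ($x{\left(A,f \right)} = - 9 \left(-16 + 16 \cdot 18^{2} + 16 \cdot 18^{4}\right) = - 9 \left(-16 + 16 \cdot 324 + 16 \cdot 104976\right) = - 9 \left(-16 + 5184 + 1679616\right) = \left(-9\right) 1684784 = -15163056$)
$\frac{95204}{x{\left(s,V \right)}} = \frac{95204}{-15163056} = 95204 \left(- \frac{1}{15163056}\right) = - \frac{23801}{3790764}$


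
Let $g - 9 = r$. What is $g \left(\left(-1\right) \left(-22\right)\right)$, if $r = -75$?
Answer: $-1452$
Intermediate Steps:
$g = -66$ ($g = 9 - 75 = -66$)
$g \left(\left(-1\right) \left(-22\right)\right) = - 66 \left(\left(-1\right) \left(-22\right)\right) = \left(-66\right) 22 = -1452$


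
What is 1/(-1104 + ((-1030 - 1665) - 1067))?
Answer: -1/4866 ≈ -0.00020551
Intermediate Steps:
1/(-1104 + ((-1030 - 1665) - 1067)) = 1/(-1104 + (-2695 - 1067)) = 1/(-1104 - 3762) = 1/(-4866) = -1/4866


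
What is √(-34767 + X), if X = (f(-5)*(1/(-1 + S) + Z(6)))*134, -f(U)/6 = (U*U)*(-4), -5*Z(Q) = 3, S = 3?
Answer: I*√42807 ≈ 206.9*I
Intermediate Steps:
Z(Q) = -⅗ (Z(Q) = -⅕*3 = -⅗)
f(U) = 24*U² (f(U) = -6*U*U*(-4) = -6*U²*(-4) = -(-24)*U² = 24*U²)
X = -8040 (X = ((24*(-5)²)*(1/(-1 + 3) - ⅗))*134 = ((24*25)*(1/2 - ⅗))*134 = (600*(½ - ⅗))*134 = (600*(-⅒))*134 = -60*134 = -8040)
√(-34767 + X) = √(-34767 - 8040) = √(-42807) = I*√42807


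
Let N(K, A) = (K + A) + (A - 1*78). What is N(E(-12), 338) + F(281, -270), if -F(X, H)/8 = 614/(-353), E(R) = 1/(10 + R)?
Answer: 431659/706 ≈ 611.42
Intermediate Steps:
N(K, A) = -78 + K + 2*A (N(K, A) = (A + K) + (A - 78) = (A + K) + (-78 + A) = -78 + K + 2*A)
F(X, H) = 4912/353 (F(X, H) = -4912/(-353) = -4912*(-1)/353 = -8*(-614/353) = 4912/353)
N(E(-12), 338) + F(281, -270) = (-78 + 1/(10 - 12) + 2*338) + 4912/353 = (-78 + 1/(-2) + 676) + 4912/353 = (-78 - ½ + 676) + 4912/353 = 1195/2 + 4912/353 = 431659/706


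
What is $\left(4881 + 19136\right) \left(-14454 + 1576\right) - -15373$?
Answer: $-309275553$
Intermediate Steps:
$\left(4881 + 19136\right) \left(-14454 + 1576\right) - -15373 = 24017 \left(-12878\right) + 15373 = -309290926 + 15373 = -309275553$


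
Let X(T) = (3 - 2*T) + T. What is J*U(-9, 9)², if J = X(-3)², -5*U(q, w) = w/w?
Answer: 36/25 ≈ 1.4400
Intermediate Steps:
X(T) = 3 - T
U(q, w) = -⅕ (U(q, w) = -w/(5*w) = -⅕*1 = -⅕)
J = 36 (J = (3 - 1*(-3))² = (3 + 3)² = 6² = 36)
J*U(-9, 9)² = 36*(-⅕)² = 36*(1/25) = 36/25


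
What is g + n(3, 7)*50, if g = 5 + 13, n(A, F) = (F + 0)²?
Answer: 2468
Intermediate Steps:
n(A, F) = F²
g = 18
g + n(3, 7)*50 = 18 + 7²*50 = 18 + 49*50 = 18 + 2450 = 2468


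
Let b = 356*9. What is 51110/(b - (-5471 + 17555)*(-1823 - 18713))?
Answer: 25555/124080114 ≈ 0.00020596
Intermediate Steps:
b = 3204
51110/(b - (-5471 + 17555)*(-1823 - 18713)) = 51110/(3204 - (-5471 + 17555)*(-1823 - 18713)) = 51110/(3204 - 12084*(-20536)) = 51110/(3204 - 1*(-248157024)) = 51110/(3204 + 248157024) = 51110/248160228 = 51110*(1/248160228) = 25555/124080114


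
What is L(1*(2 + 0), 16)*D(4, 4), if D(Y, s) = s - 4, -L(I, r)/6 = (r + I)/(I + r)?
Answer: 0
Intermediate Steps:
L(I, r) = -6 (L(I, r) = -6*(r + I)/(I + r) = -6*(I + r)/(I + r) = -6*1 = -6)
D(Y, s) = -4 + s
L(1*(2 + 0), 16)*D(4, 4) = -6*(-4 + 4) = -6*0 = 0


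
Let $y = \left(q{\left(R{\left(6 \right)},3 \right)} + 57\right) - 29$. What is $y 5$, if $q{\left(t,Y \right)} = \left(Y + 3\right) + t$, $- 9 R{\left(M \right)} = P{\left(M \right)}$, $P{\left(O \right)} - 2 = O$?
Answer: $\frac{1490}{9} \approx 165.56$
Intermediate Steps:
$P{\left(O \right)} = 2 + O$
$R{\left(M \right)} = - \frac{2}{9} - \frac{M}{9}$ ($R{\left(M \right)} = - \frac{2 + M}{9} = - \frac{2}{9} - \frac{M}{9}$)
$q{\left(t,Y \right)} = 3 + Y + t$ ($q{\left(t,Y \right)} = \left(3 + Y\right) + t = 3 + Y + t$)
$y = \frac{298}{9}$ ($y = \left(\left(3 + 3 - \frac{8}{9}\right) + 57\right) - 29 = \left(\frac{46}{9} + 57\right) - 29 = \frac{559}{9} - 29 = \frac{298}{9} \approx 33.111$)
$y 5 = \frac{298}{9} \cdot 5 = \frac{1490}{9}$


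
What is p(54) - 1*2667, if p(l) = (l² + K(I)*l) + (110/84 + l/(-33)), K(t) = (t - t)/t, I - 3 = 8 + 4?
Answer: 114887/462 ≈ 248.67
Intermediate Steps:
I = 15 (I = 3 + (8 + 4) = 3 + 12 = 15)
K(t) = 0 (K(t) = 0/t = 0)
p(l) = 55/42 + l² - l/33 (p(l) = (l² + 0*l) + (110/84 + l/(-33)) = (l² + 0) + (110*(1/84) + l*(-1/33)) = l² + (55/42 - l/33) = 55/42 + l² - l/33)
p(54) - 1*2667 = (55/42 + 54² - 1/33*54) - 1*2667 = (55/42 + 2916 - 18/11) - 2667 = 1347041/462 - 2667 = 114887/462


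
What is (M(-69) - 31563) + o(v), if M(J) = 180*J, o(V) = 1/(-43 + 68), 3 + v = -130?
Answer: -1099574/25 ≈ -43983.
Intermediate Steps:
v = -133 (v = -3 - 130 = -133)
o(V) = 1/25
(M(-69) - 31563) + o(v) = (180*(-69) - 31563) + 1/25 = (-12420 - 31563) + 1/25 = -43983 + 1/25 = -1099574/25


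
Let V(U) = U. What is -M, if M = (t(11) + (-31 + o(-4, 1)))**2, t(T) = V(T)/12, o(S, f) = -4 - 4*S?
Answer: -47089/144 ≈ -327.01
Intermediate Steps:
t(T) = T/12
M = 47089/144 (M = ((1/12)*11 + (-31 + (-4 - 4*(-4))))**2 = (11/12 + (-31 + (-4 + 16)))**2 = (11/12 + (-31 + 12))**2 = (11/12 - 19)**2 = (-217/12)**2 = 47089/144 ≈ 327.01)
-M = -1*47089/144 = -47089/144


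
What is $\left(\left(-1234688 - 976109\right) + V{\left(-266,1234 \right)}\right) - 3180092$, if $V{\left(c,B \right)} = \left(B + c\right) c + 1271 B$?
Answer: $-4079963$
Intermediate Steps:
$V{\left(c,B \right)} = 1271 B + c \left(B + c\right)$ ($V{\left(c,B \right)} = c \left(B + c\right) + 1271 B = 1271 B + c \left(B + c\right)$)
$\left(\left(-1234688 - 976109\right) + V{\left(-266,1234 \right)}\right) - 3180092 = \left(\left(-1234688 - 976109\right) + \left(\left(-266\right)^{2} + 1271 \cdot 1234 + 1234 \left(-266\right)\right)\right) - 3180092 = \left(-2210797 + \left(70756 + 1568414 - 328244\right)\right) - 3180092 = \left(-2210797 + 1310926\right) - 3180092 = -899871 - 3180092 = -4079963$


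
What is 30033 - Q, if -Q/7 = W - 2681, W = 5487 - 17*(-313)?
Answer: 86922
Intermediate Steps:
W = 10808 (W = 5487 + 5321 = 10808)
Q = -56889 (Q = -7*(10808 - 2681) = -7*8127 = -56889)
30033 - Q = 30033 - 1*(-56889) = 30033 + 56889 = 86922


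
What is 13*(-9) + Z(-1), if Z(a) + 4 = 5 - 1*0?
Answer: -116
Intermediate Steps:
Z(a) = 1 (Z(a) = -4 + (5 - 1*0) = -4 + (5 + 0) = -4 + 5 = 1)
13*(-9) + Z(-1) = 13*(-9) + 1 = -117 + 1 = -116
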